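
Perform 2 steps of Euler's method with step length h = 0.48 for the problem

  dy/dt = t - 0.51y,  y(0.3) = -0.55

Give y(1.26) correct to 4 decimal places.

0.1695

Euler: y_{n+1} = y_n + h·f(t_n, y_n).
t=0.300000, y=-0.550000: f=0.580500 → y ← -0.550000 + 0.48·0.580500 = -0.271360
t=0.780000, y=-0.271360: f=0.918394 → y ← -0.271360 + 0.48·0.918394 = 0.169469
y(1.26) ≈ 0.1695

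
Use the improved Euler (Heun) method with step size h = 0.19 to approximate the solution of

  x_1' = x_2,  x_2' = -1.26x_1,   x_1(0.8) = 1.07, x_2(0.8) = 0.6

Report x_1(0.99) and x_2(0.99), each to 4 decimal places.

Heun on (x_1,x_2): k1 = f(t_n, state_n); k2 = f(t_n + h, state_n + h·k1); state_{n+1} = state_n + (h/2)·(k1 + k2).
0.800000: (1.070000, 0.600000)
  k1 = (0.600000, -1.348200)
  predictor → (1.184000, 0.343842)
  k2 = (0.343842, -1.491840)
  → (1.159665, 0.330196)
(x_1(0.99), x_2(0.99)) ≈ (1.1597, 0.3302)

1.1597, 0.3302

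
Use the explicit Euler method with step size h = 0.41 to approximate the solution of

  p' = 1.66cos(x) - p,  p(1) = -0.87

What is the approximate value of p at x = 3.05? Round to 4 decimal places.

-0.8964

Euler: p_{n+1} = p_n + h·f(x_n, p_n).
x=1.000000, p=-0.870000: f=1.766902 → p ← -0.870000 + 0.41·1.766902 = -0.145570
x=1.410000, p=-0.145570: f=0.411343 → p ← -0.145570 + 0.41·0.411343 = 0.023081
x=1.820000, p=0.023081: f=-0.432490 → p ← 0.023081 + 0.41·(-0.432490) = -0.154240
x=2.230000, p=-0.154240: f=-0.862489 → p ← -0.154240 + 0.41·(-0.862489) = -0.507861
x=2.640000, p=-0.507861: f=-0.947657 → p ← -0.507861 + 0.41·(-0.947657) = -0.896400
p(3.05) ≈ -0.8964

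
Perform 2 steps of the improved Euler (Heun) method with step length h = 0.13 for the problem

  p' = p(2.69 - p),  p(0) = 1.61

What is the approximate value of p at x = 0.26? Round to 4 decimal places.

Heun: k1 = f(x_n, p_n); k2 = f(x_n + h, p_n + h·k1); p_{n+1} = p_n + (h/2)·(k1 + k2).
x=0.000000, p=1.610000:
  k1 = f(0.000000, 1.610000) = 1.738800
  k2 = f(0.130000, 1.836044) = 1.567901
  p ← 1.610000 + (0.13/2)·(1.738800 + 1.567901) = 1.824936
x=0.130000, p=1.824936:
  k1 = f(0.130000, 1.824936) = 1.578687
  k2 = f(0.260000, 2.030165) = 1.339574
  p ← 1.824936 + (0.13/2)·(1.578687 + 1.339574) = 2.014623
p(0.26) ≈ 2.0146

2.0146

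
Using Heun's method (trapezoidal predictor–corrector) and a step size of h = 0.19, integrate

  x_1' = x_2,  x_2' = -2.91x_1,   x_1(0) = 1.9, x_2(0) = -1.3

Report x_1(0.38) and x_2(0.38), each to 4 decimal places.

Heun on (x_1,x_2): k1 = f(x_n, state_n); k2 = f(x_n + h, state_n + h·k1); state_{n+1} = state_n + (h/2)·(k1 + k2).
0.000000: (1.900000, -1.300000)
  k1 = (-1.300000, -5.529000)
  predictor → (1.653000, -2.350510)
  k2 = (-2.350510, -4.810230)
  → (1.553202, -2.282227)
0.190000: (1.553202, -2.282227)
  k1 = (-2.282227, -4.519817)
  predictor → (1.119578, -3.140992)
  k2 = (-3.140992, -3.257973)
  → (1.037996, -3.021117)
(x_1(0.38), x_2(0.38)) ≈ (1.0380, -3.0211)

1.0380, -3.0211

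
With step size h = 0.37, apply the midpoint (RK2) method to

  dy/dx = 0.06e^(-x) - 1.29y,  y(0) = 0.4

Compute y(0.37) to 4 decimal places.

0.2678

Midpoint: k1 = f(x_n, y_n); k2 = f(x_n + h/2, y_n + (h/2)·k1); y_{n+1} = y_n + h·k2.
x=0.000000, y=0.400000:
  k1 = f(0.000000, 0.400000) = -0.456000
  k2 = f(0.185000, 0.315640) = -0.357309
  y ← 0.400000 + 0.37·(-0.357309) = 0.267796
y(0.37) ≈ 0.2678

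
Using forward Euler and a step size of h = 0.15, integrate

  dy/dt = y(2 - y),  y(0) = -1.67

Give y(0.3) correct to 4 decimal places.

-4.3718

Euler: y_{n+1} = y_n + h·f(t_n, y_n).
t=0.000000, y=-1.670000: f=-6.128900 → y ← -1.670000 + 0.15·(-6.128900) = -2.589335
t=0.150000, y=-2.589335: f=-11.883326 → y ← -2.589335 + 0.15·(-11.883326) = -4.371834
y(0.3) ≈ -4.3718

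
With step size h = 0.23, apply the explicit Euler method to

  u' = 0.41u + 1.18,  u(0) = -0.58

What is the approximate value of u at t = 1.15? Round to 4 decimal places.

Euler: u_{n+1} = u_n + h·f(t_n, u_n).
t=0.000000, u=-0.580000: f=0.942200 → u ← -0.580000 + 0.23·0.942200 = -0.363294
t=0.230000, u=-0.363294: f=1.031049 → u ← -0.363294 + 0.23·1.031049 = -0.126153
t=0.460000, u=-0.126153: f=1.128277 → u ← -0.126153 + 0.23·1.128277 = 0.133351
t=0.690000, u=0.133351: f=1.234674 → u ← 0.133351 + 0.23·1.234674 = 0.417326
t=0.920000, u=0.417326: f=1.351104 → u ← 0.417326 + 0.23·1.351104 = 0.728080
u(1.15) ≈ 0.7281

0.7281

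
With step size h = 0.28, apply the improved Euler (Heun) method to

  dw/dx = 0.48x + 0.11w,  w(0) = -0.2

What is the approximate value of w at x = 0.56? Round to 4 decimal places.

Heun: k1 = f(x_n, w_n); k2 = f(x_n + h, w_n + h·k1); w_{n+1} = w_n + (h/2)·(k1 + k2).
x=0.000000, w=-0.200000:
  k1 = f(0.000000, -0.200000) = -0.022000
  k2 = f(0.280000, -0.206160) = 0.111722
  w ← -0.200000 + (0.28/2)·(-0.022000 + 0.111722) = -0.187439
x=0.280000, w=-0.187439:
  k1 = f(0.280000, -0.187439) = 0.113782
  k2 = f(0.560000, -0.155580) = 0.251686
  w ← -0.187439 + (0.28/2)·(0.113782 + 0.251686) = -0.136273
w(0.56) ≈ -0.1363

-0.1363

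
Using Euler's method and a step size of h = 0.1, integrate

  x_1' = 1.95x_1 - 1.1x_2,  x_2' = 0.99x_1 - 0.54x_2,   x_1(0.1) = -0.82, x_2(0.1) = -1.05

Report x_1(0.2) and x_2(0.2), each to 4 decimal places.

Euler on (x_1,x_2): x_1_{n+1} = x_1_n + h·x_1', x_2_{n+1} = x_2_n + h·x_2'.
0.100000: (-0.820000, -1.050000); f=(-0.444000, -0.244800) → (-0.864400, -1.074480)
(x_1(0.2), x_2(0.2)) ≈ (-0.8644, -1.0745)

-0.8644, -1.0745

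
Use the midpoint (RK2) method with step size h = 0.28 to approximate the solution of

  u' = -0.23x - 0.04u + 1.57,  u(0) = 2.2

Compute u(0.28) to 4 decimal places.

Midpoint: k1 = f(x_n, u_n); k2 = f(x_n + h/2, u_n + (h/2)·k1); u_{n+1} = u_n + h·k2.
x=0.000000, u=2.200000:
  k1 = f(0.000000, 2.200000) = 1.482000
  k2 = f(0.140000, 2.407480) = 1.441501
  u ← 2.200000 + 0.28·1.441501 = 2.603620
u(0.28) ≈ 2.6036

2.6036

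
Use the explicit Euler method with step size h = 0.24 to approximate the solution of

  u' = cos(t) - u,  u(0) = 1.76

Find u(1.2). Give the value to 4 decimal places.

1.0264

Euler: u_{n+1} = u_n + h·f(t_n, u_n).
t=0.000000, u=1.760000: f=-0.760000 → u ← 1.760000 + 0.24·(-0.760000) = 1.577600
t=0.240000, u=1.577600: f=-0.606262 → u ← 1.577600 + 0.24·(-0.606262) = 1.432097
t=0.480000, u=1.432097: f=-0.545102 → u ← 1.432097 + 0.24·(-0.545102) = 1.301273
t=0.720000, u=1.301273: f=-0.549467 → u ← 1.301273 + 0.24·(-0.549467) = 1.169401
t=0.960000, u=1.169401: f=-0.595881 → u ← 1.169401 + 0.24·(-0.595881) = 1.026389
u(1.2) ≈ 1.0264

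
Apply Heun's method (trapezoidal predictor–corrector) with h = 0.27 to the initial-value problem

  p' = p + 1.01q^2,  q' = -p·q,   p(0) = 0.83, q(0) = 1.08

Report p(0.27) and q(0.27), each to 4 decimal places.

1.3821, 0.8038

Heun on (p,q): k1 = f(x_n, state_n); k2 = f(x_n + h, state_n + h·k1); state_{n+1} = state_n + (h/2)·(k1 + k2).
0.000000: (0.830000, 1.080000)
  k1 = (2.008064, -0.896400)
  predictor → (1.372177, 0.837972)
  k2 = (2.081396, -1.149846)
  → (1.382077, 0.803757)
(p(0.27), q(0.27)) ≈ (1.3821, 0.8038)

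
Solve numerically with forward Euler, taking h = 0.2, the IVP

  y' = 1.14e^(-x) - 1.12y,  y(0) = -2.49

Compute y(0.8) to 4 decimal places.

-0.4402

Euler: y_{n+1} = y_n + h·f(x_n, y_n).
x=0.000000, y=-2.490000: f=3.928800 → y ← -2.490000 + 0.2·3.928800 = -1.704240
x=0.200000, y=-1.704240: f=2.842102 → y ← -1.704240 + 0.2·2.842102 = -1.135820
x=0.400000, y=-1.135820: f=2.036283 → y ← -1.135820 + 0.2·2.036283 = -0.728563
x=0.600000, y=-0.728563: f=1.441636 → y ← -0.728563 + 0.2·1.441636 = -0.440236
y(0.8) ≈ -0.4402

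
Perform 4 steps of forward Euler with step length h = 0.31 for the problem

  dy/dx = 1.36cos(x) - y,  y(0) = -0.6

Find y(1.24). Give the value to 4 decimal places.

0.6825

Euler: y_{n+1} = y_n + h·f(x_n, y_n).
x=0.000000, y=-0.600000: f=1.960000 → y ← -0.600000 + 0.31·1.960000 = 0.007600
x=0.310000, y=0.007600: f=1.287574 → y ← 0.007600 + 0.31·1.287574 = 0.406748
x=0.620000, y=0.406748: f=0.700127 → y ← 0.406748 + 0.31·0.700127 = 0.623787
x=0.930000, y=0.623787: f=0.189267 → y ← 0.623787 + 0.31·0.189267 = 0.682460
y(1.24) ≈ 0.6825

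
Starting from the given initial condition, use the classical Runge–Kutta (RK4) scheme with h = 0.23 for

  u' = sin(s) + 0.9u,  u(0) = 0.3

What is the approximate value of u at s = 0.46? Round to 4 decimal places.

RK4: k1 = f(s_n, u_n); k2 = f(s_n + h/2, u_n + (h/2)·k1); k3 = f(s_n + h/2, u_n + (h/2)·k2); k4 = f(s_n + h, u_n + h·k3); u_{n+1} = u_n + (h/6)·(k1 + 2k2 + 2k3 + k4).
s=0.000000, u=0.300000:
  k1 = f(0.000000, 0.300000) = 0.270000
  k2 = f(0.115000, 0.331050) = 0.412692
  k3 = f(0.115000, 0.347460) = 0.427460
  k4 = f(0.230000, 0.398316) = 0.586462
  u ← 0.300000 + (0.23/6)·(k1 + 2k2 + 2k3 + k4) = 0.397243
s=0.230000, u=0.397243:
  k1 = f(0.230000, 0.397243) = 0.585496
  k2 = f(0.345000, 0.464575) = 0.756314
  k3 = f(0.345000, 0.484219) = 0.773994
  k4 = f(0.460000, 0.575261) = 0.961683
  u ← 0.397243 + (0.23/6)·(k1 + 2k2 + 2k3 + k4) = 0.573875
u(0.46) ≈ 0.5739

0.5739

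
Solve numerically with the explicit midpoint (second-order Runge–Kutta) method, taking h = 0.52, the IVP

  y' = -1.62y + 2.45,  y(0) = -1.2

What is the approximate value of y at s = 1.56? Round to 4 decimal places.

1.1474

Midpoint: k1 = f(s_n, y_n); k2 = f(s_n + h/2, y_n + (h/2)·k1); y_{n+1} = y_n + h·k2.
s=0.000000, y=-1.200000:
  k1 = f(0.000000, -1.200000) = 4.394000
  k2 = f(0.260000, -0.057560) = 2.543247
  y ← -1.200000 + 0.52·2.543247 = 0.122489
s=0.520000, y=0.122489:
  k1 = f(0.520000, 0.122489) = 2.251569
  k2 = f(0.780000, 0.707896) = 1.303208
  y ← 0.122489 + 0.52·1.303208 = 0.800157
s=1.040000, y=0.800157:
  k1 = f(1.040000, 0.800157) = 1.153746
  k2 = f(1.300000, 1.100131) = 0.667788
  y ← 0.800157 + 0.52·0.667788 = 1.147407
y(1.56) ≈ 1.1474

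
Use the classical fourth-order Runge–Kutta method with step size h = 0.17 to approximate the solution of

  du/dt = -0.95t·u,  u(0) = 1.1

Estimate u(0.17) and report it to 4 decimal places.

1.0850

RK4: k1 = f(t_n, u_n); k2 = f(t_n + h/2, u_n + (h/2)·k1); k3 = f(t_n + h/2, u_n + (h/2)·k2); k4 = f(t_n + h, u_n + h·k3); u_{n+1} = u_n + (h/6)·(k1 + 2k2 + 2k3 + k4).
t=0.000000, u=1.100000:
  k1 = f(0.000000, 1.100000) = 0.000000
  k2 = f(0.085000, 1.100000) = -0.088825
  k3 = f(0.085000, 1.092450) = -0.088215
  k4 = f(0.170000, 1.085003) = -0.175228
  u ← 1.100000 + (0.17/6)·(k1 + 2k2 + 2k3 + k4) = 1.085003
u(0.17) ≈ 1.0850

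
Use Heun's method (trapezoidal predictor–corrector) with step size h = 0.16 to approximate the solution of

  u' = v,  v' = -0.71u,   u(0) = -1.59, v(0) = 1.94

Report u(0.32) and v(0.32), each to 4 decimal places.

Heun on (u,v): k1 = f(x_n, state_n); k2 = f(x_n + h, state_n + h·k1); state_{n+1} = state_n + (h/2)·(k1 + k2).
0.000000: (-1.590000, 1.940000)
  k1 = (1.940000, 1.128900)
  predictor → (-1.279600, 2.120624)
  k2 = (2.120624, 0.908516)
  → (-1.265150, 2.102993)
0.160000: (-1.265150, 2.102993)
  k1 = (2.102993, 0.898257)
  predictor → (-0.928671, 2.246714)
  k2 = (2.246714, 0.659357)
  → (-0.917173, 2.227602)
(u(0.32), v(0.32)) ≈ (-0.9172, 2.2276)

-0.9172, 2.2276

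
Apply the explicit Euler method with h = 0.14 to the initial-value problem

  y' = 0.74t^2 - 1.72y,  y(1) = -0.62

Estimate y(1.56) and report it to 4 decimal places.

0.2547

Euler: y_{n+1} = y_n + h·f(t_n, y_n).
t=1.000000, y=-0.620000: f=1.806400 → y ← -0.620000 + 0.14·1.806400 = -0.367104
t=1.140000, y=-0.367104: f=1.593123 → y ← -0.367104 + 0.14·1.593123 = -0.144067
t=1.280000, y=-0.144067: f=1.460211 → y ← -0.144067 + 0.14·1.460211 = 0.060363
t=1.420000, y=0.060363: f=1.388312 → y ← 0.060363 + 0.14·1.388312 = 0.254726
y(1.56) ≈ 0.2547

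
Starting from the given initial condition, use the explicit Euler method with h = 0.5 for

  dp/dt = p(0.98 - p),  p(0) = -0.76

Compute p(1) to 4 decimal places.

-3.1275

Euler: p_{n+1} = p_n + h·f(t_n, p_n).
t=0.000000, p=-0.760000: f=-1.322400 → p ← -0.760000 + 0.5·(-1.322400) = -1.421200
t=0.500000, p=-1.421200: f=-3.412585 → p ← -1.421200 + 0.5·(-3.412585) = -3.127493
p(1) ≈ -3.1275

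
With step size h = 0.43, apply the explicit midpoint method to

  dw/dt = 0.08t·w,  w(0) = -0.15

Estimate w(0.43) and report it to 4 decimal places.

-0.1511

Midpoint: k1 = f(t_n, w_n); k2 = f(t_n + h/2, w_n + (h/2)·k1); w_{n+1} = w_n + h·k2.
t=0.000000, w=-0.150000:
  k1 = f(0.000000, -0.150000) = 0.000000
  k2 = f(0.215000, -0.150000) = -0.002580
  w ← -0.150000 + 0.43·(-0.002580) = -0.151109
w(0.43) ≈ -0.1511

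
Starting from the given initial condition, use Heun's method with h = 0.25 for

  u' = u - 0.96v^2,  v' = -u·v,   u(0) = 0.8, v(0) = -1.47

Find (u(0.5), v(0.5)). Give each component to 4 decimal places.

Heun on (u,v): k1 = f(s_n, state_n); k2 = f(s_n + h, state_n + h·k1); state_{n+1} = state_n + (h/2)·(k1 + k2).
0.000000: (0.800000, -1.470000)
  k1 = (-1.274464, 1.176000)
  predictor → (0.481384, -1.176000)
  k2 = (-0.846273, 0.566108)
  → (0.534908, -1.252237)
0.250000: (0.534908, -1.252237)
  k1 = (-0.970465, 0.669831)
  predictor → (0.292292, -1.084779)
  k2 = (-0.837383, 0.317072)
  → (0.308927, -1.128874)
(u(0.5), v(0.5)) ≈ (0.3089, -1.1289)

0.3089, -1.1289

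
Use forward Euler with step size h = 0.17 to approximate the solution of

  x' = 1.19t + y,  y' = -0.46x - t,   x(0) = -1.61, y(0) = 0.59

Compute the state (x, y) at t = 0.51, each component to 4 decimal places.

-1.1480, 0.8531

Euler on (x,y): x_{n+1} = x_n + h·x', y_{n+1} = y_n + h·y'.
0.000000: (-1.610000, 0.590000); f=(0.590000, 0.740600) → (-1.509700, 0.715902)
0.170000: (-1.509700, 0.715902); f=(0.918202, 0.524462) → (-1.353606, 0.805061)
0.340000: (-1.353606, 0.805061); f=(1.209661, 0.282659) → (-1.147963, 0.853113)
(x(0.51), y(0.51)) ≈ (-1.1480, 0.8531)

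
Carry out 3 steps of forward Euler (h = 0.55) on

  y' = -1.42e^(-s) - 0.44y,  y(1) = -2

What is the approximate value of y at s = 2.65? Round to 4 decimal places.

Euler: y_{n+1} = y_n + h·f(s_n, y_n).
s=1.000000, y=-2.000000: f=0.357611 → y ← -2.000000 + 0.55·0.357611 = -1.803314
s=1.550000, y=-1.803314: f=0.492066 → y ← -1.803314 + 0.55·0.492066 = -1.532678
s=2.100000, y=-1.532678: f=0.500490 → y ← -1.532678 + 0.55·0.500490 = -1.257408
y(2.65) ≈ -1.2574

-1.2574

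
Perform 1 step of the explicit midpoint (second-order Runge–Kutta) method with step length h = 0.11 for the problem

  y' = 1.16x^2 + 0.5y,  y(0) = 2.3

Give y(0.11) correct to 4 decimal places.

2.4304

Midpoint: k1 = f(x_n, y_n); k2 = f(x_n + h/2, y_n + (h/2)·k1); y_{n+1} = y_n + h·k2.
x=0.000000, y=2.300000:
  k1 = f(0.000000, 2.300000) = 1.150000
  k2 = f(0.055000, 2.363250) = 1.185134
  y ← 2.300000 + 0.11·1.185134 = 2.430365
y(0.11) ≈ 2.4304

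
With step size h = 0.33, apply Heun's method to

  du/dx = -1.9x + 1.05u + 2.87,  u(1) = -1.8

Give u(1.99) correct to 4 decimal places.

-4.6425

Heun: k1 = f(x_n, u_n); k2 = f(x_n + h, u_n + h·k1); u_{n+1} = u_n + (h/2)·(k1 + k2).
x=1.000000, u=-1.800000:
  k1 = f(1.000000, -1.800000) = -0.920000
  k2 = f(1.330000, -2.103600) = -1.865780
  u ← -1.800000 + (0.33/2)·(-0.920000 + (-1.865780)) = -2.259654
x=1.330000, u=-2.259654:
  k1 = f(1.330000, -2.259654) = -2.029636
  k2 = f(1.660000, -2.929434) = -3.359905
  u ← -2.259654 + (0.33/2)·(-2.029636 + (-3.359905)) = -3.148928
x=1.660000, u=-3.148928:
  k1 = f(1.660000, -3.148928) = -3.590374
  k2 = f(1.990000, -4.333752) = -5.461439
  u ← -3.148928 + (0.33/2)·(-3.590374 + (-5.461439)) = -4.642477
u(1.99) ≈ -4.6425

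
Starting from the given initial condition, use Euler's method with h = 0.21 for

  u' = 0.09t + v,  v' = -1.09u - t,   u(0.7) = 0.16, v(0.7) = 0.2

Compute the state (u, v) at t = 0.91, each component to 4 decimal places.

0.2152, 0.0164

Euler on (u,v): u_{n+1} = u_n + h·u', v_{n+1} = v_n + h·v'.
0.700000: (0.160000, 0.200000); f=(0.263000, -0.874400) → (0.215230, 0.016376)
(u(0.91), v(0.91)) ≈ (0.2152, 0.0164)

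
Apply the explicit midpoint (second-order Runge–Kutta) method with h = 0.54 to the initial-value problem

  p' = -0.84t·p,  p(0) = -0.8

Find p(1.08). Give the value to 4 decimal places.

-0.4757

Midpoint: k1 = f(t_n, p_n); k2 = f(t_n + h/2, p_n + (h/2)·k1); p_{n+1} = p_n + h·k2.
t=0.000000, p=-0.800000:
  k1 = f(0.000000, -0.800000) = 0.000000
  k2 = f(0.270000, -0.800000) = 0.181440
  p ← -0.800000 + 0.54·0.181440 = -0.702022
t=0.540000, p=-0.702022:
  k1 = f(0.540000, -0.702022) = 0.318437
  k2 = f(0.810000, -0.616044) = 0.419157
  p ← -0.702022 + 0.54·0.419157 = -0.475678
p(1.08) ≈ -0.4757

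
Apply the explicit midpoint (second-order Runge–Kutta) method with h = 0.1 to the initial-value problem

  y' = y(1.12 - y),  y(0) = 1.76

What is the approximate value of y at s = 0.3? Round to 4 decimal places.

1.5150

Midpoint: k1 = f(s_n, y_n); k2 = f(s_n + h/2, y_n + (h/2)·k1); y_{n+1} = y_n + h·k2.
s=0.000000, y=1.760000:
  k1 = f(0.000000, 1.760000) = -1.126400
  k2 = f(0.050000, 1.703680) = -0.994404
  y ← 1.760000 + 0.1·(-0.994404) = 1.660560
s=0.100000, y=1.660560:
  k1 = f(0.100000, 1.660560) = -0.897631
  k2 = f(0.150000, 1.615678) = -0.800856
  y ← 1.660560 + 0.1·(-0.800856) = 1.580474
s=0.200000, y=1.580474:
  k1 = f(0.200000, 1.580474) = -0.727767
  k2 = f(0.250000, 1.544086) = -0.654825
  y ← 1.580474 + 0.1·(-0.654825) = 1.514992
y(0.3) ≈ 1.5150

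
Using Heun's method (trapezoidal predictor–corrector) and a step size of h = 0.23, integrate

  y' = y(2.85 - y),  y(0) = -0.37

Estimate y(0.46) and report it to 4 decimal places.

Heun: k1 = f(s_n, y_n); k2 = f(s_n + h, y_n + h·k1); y_{n+1} = y_n + (h/2)·(k1 + k2).
s=0.000000, y=-0.370000:
  k1 = f(0.000000, -0.370000) = -1.191400
  k2 = f(0.230000, -0.644022) = -2.250227
  y ← -0.370000 + (0.23/2)·(-1.191400 + (-2.250227)) = -0.765787
s=0.230000, y=-0.765787:
  k1 = f(0.230000, -0.765787) = -2.768923
  k2 = f(0.460000, -1.402639) = -5.964920
  y ← -0.765787 + (0.23/2)·(-2.768923 + (-5.964920)) = -1.770179
y(0.46) ≈ -1.7702

-1.7702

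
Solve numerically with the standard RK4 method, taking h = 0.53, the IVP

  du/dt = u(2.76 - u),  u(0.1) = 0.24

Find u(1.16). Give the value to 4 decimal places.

RK4: k1 = f(t_n, u_n); k2 = f(t_n + h/2, u_n + (h/2)·k1); k3 = f(t_n + h/2, u_n + (h/2)·k2); k4 = f(t_n + h, u_n + h·k3); u_{n+1} = u_n + (h/6)·(k1 + 2k2 + 2k3 + k4).
t=0.100000, u=0.240000:
  k1 = f(0.100000, 0.240000) = 0.604800
  k2 = f(0.365000, 0.400272) = 0.944533
  k3 = f(0.365000, 0.490301) = 1.112836
  k4 = f(0.630000, 0.829803) = 1.601683
  u ← 0.240000 + (0.53/6)·(k1 + 2k2 + 2k3 + k4) = 0.798375
t=0.630000, u=0.798375:
  k1 = f(0.630000, 0.798375) = 1.566112
  k2 = f(0.895000, 1.213394) = 1.876643
  k3 = f(0.895000, 1.295685) = 1.897291
  k4 = f(1.160000, 1.803939) = 1.724676
  u ← 0.798375 + (0.53/6)·(k1 + 2k2 + 2k3 + k4) = 1.755789
u(1.16) ≈ 1.7558

1.7558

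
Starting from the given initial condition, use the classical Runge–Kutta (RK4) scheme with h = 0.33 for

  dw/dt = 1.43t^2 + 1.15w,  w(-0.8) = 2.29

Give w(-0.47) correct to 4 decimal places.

3.5911

RK4: k1 = f(t_n, w_n); k2 = f(t_n + h/2, w_n + (h/2)·k1); k3 = f(t_n + h/2, w_n + (h/2)·k2); k4 = f(t_n + h, w_n + h·k3); w_{n+1} = w_n + (h/6)·(k1 + 2k2 + 2k3 + k4).
t=-0.800000, w=2.290000:
  k1 = f(-0.800000, 2.290000) = 3.548700
  k2 = f(-0.635000, 2.875535) = 3.883478
  k3 = f(-0.635000, 2.930774) = 3.947002
  k4 = f(-0.470000, 3.592511) = 4.447274
  w ← 2.290000 + (0.33/6)·(k1 + 2k2 + 2k3 + k4) = 3.591131
w(-0.47) ≈ 3.5911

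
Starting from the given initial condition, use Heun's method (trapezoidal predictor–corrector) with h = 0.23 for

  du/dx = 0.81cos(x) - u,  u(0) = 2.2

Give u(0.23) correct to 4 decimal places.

1.9146

Heun: k1 = f(x_n, u_n); k2 = f(x_n + h, u_n + h·k1); u_{n+1} = u_n + (h/2)·(k1 + k2).
x=0.000000, u=2.200000:
  k1 = f(0.000000, 2.200000) = -1.390000
  k2 = f(0.230000, 1.880300) = -1.091630
  u ← 2.200000 + (0.23/2)·(-1.390000 + (-1.091630)) = 1.914613
u(0.23) ≈ 1.9146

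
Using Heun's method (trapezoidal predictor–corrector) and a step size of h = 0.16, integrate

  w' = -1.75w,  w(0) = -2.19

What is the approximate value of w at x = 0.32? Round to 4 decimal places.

Heun: k1 = f(x_n, w_n); k2 = f(x_n + h, w_n + h·k1); w_{n+1} = w_n + (h/2)·(k1 + k2).
x=0.000000, w=-2.190000:
  k1 = f(0.000000, -2.190000) = 3.832500
  k2 = f(0.160000, -1.576800) = 2.759400
  w ← -2.190000 + (0.16/2)·(3.832500 + 2.759400) = -1.662648
x=0.160000, w=-1.662648:
  k1 = f(0.160000, -1.662648) = 2.909634
  k2 = f(0.320000, -1.197107) = 2.094936
  w ← -1.662648 + (0.16/2)·(2.909634 + 2.094936) = -1.262282
w(0.32) ≈ -1.2623

-1.2623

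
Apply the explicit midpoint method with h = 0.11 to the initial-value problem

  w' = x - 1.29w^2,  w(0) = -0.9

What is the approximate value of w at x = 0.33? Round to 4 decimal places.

Midpoint: k1 = f(x_n, w_n); k2 = f(x_n + h/2, w_n + (h/2)·k1); w_{n+1} = w_n + h·k2.
x=0.000000, w=-0.900000:
  k1 = f(0.000000, -0.900000) = -1.044900
  k2 = f(0.055000, -0.957469) = -1.127605
  w ← -0.900000 + 0.11·(-1.127605) = -1.024037
x=0.110000, w=-1.024037:
  k1 = f(0.110000, -1.024037) = -1.242760
  k2 = f(0.165000, -1.092388) = -1.374373
  w ← -1.024037 + 0.11·(-1.374373) = -1.175218
x=0.220000, w=-1.175218:
  k1 = f(0.220000, -1.175218) = -1.561666
  k2 = f(0.275000, -1.261109) = -1.776611
  w ← -1.175218 + 0.11·(-1.776611) = -1.370645
w(0.33) ≈ -1.3706

-1.3706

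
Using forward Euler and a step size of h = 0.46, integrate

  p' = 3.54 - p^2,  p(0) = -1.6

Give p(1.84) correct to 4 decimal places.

Euler: p_{n+1} = p_n + h·f(s_n, p_n).
s=0.000000, p=-1.600000: f=0.980000 → p ← -1.600000 + 0.46·0.980000 = -1.149200
s=0.460000, p=-1.149200: f=2.219339 → p ← -1.149200 + 0.46·2.219339 = -0.128304
s=0.920000, p=-0.128304: f=3.523538 → p ← -0.128304 + 0.46·3.523538 = 1.492524
s=1.380000, p=1.492524: f=1.312373 → p ← 1.492524 + 0.46·1.312373 = 2.096215
p(1.84) ≈ 2.0962

2.0962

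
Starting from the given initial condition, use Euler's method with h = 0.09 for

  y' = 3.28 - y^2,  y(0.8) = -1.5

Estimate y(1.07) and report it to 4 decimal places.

-1.1450

Euler: y_{n+1} = y_n + h·f(x_n, y_n).
x=0.800000, y=-1.500000: f=1.030000 → y ← -1.500000 + 0.09·1.030000 = -1.407300
x=0.890000, y=-1.407300: f=1.299507 → y ← -1.407300 + 0.09·1.299507 = -1.290344
x=0.980000, y=-1.290344: f=1.615011 → y ← -1.290344 + 0.09·1.615011 = -1.144993
y(1.07) ≈ -1.1450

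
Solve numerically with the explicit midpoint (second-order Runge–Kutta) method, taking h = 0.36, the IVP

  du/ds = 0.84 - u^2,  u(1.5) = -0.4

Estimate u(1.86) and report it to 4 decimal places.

Midpoint: k1 = f(s_n, u_n); k2 = f(s_n + h/2, u_n + (h/2)·k1); u_{n+1} = u_n + h·k2.
s=1.500000, u=-0.400000:
  k1 = f(1.500000, -0.400000) = 0.680000
  k2 = f(1.680000, -0.277600) = 0.762938
  u ← -0.400000 + 0.36·0.762938 = -0.125342
u(1.86) ≈ -0.1253

-0.1253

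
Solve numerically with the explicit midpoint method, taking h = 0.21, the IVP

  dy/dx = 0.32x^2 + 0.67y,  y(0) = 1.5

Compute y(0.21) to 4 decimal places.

1.7266

Midpoint: k1 = f(x_n, y_n); k2 = f(x_n + h/2, y_n + (h/2)·k1); y_{n+1} = y_n + h·k2.
x=0.000000, y=1.500000:
  k1 = f(0.000000, 1.500000) = 1.005000
  k2 = f(0.105000, 1.605525) = 1.079230
  y ← 1.500000 + 0.21·1.079230 = 1.726638
y(0.21) ≈ 1.7266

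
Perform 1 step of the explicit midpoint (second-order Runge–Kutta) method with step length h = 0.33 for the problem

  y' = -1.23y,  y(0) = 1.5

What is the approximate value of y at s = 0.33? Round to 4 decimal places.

1.0147

Midpoint: k1 = f(s_n, y_n); k2 = f(s_n + h/2, y_n + (h/2)·k1); y_{n+1} = y_n + h·k2.
s=0.000000, y=1.500000:
  k1 = f(0.000000, 1.500000) = -1.845000
  k2 = f(0.165000, 1.195575) = -1.470557
  y ← 1.500000 + 0.33·(-1.470557) = 1.014716
y(0.33) ≈ 1.0147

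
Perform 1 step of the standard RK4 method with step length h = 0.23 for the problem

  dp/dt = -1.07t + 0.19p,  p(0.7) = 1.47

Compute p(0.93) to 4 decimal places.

RK4: k1 = f(t_n, p_n); k2 = f(t_n + h/2, p_n + (h/2)·k1); k3 = f(t_n + h/2, p_n + (h/2)·k2); k4 = f(t_n + h, p_n + h·k3); p_{n+1} = p_n + (h/6)·(k1 + 2k2 + 2k3 + k4).
t=0.700000, p=1.470000:
  k1 = f(0.700000, 1.470000) = -0.469700
  k2 = f(0.815000, 1.415984) = -0.603013
  k3 = f(0.815000, 1.400654) = -0.605926
  k4 = f(0.930000, 1.330637) = -0.742279
  p ← 1.470000 + (0.23/6)·(k1 + 2k2 + 2k3 + k4) = 1.330856
p(0.93) ≈ 1.3309

1.3309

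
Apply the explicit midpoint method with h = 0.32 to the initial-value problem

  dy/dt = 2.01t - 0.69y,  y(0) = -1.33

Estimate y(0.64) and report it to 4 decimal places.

-0.4901

Midpoint: k1 = f(t_n, y_n); k2 = f(t_n + h/2, y_n + (h/2)·k1); y_{n+1} = y_n + h·k2.
t=0.000000, y=-1.330000:
  k1 = f(0.000000, -1.330000) = 0.917700
  k2 = f(0.160000, -1.183168) = 1.137986
  y ← -1.330000 + 0.32·1.137986 = -0.965845
t=0.320000, y=-0.965845:
  k1 = f(0.320000, -0.965845) = 1.309633
  k2 = f(0.480000, -0.756303) = 1.486649
  y ← -0.965845 + 0.32·1.486649 = -0.490117
y(0.64) ≈ -0.4901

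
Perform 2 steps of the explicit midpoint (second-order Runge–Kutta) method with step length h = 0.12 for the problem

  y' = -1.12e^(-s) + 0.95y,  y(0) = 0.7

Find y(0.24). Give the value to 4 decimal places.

0.6094

Midpoint: k1 = f(s_n, y_n); k2 = f(s_n + h/2, y_n + (h/2)·k1); y_{n+1} = y_n + h·k2.
s=0.000000, y=0.700000:
  k1 = f(0.000000, 0.700000) = -0.455000
  k2 = f(0.060000, 0.672700) = -0.415711
  y ← 0.700000 + 0.12·(-0.415711) = 0.650115
s=0.120000, y=0.650115:
  k1 = f(0.120000, 0.650115) = -0.375742
  k2 = f(0.180000, 0.627570) = -0.339311
  y ← 0.650115 + 0.12·(-0.339311) = 0.609397
y(0.24) ≈ 0.6094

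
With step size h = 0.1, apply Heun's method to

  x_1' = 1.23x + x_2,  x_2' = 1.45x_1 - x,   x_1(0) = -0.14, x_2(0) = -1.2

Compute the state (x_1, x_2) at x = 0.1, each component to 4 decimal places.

Heun on (x_1,x_2): k1 = f(x_n, state_n); k2 = f(x_n + h, state_n + h·k1); state_{n+1} = state_n + (h/2)·(k1 + k2).
0.000000: (-0.140000, -1.200000)
  k1 = (-1.200000, -0.203000)
  predictor → (-0.260000, -1.220300)
  k2 = (-1.097300, -0.477000)
  → (-0.254865, -1.234000)
(x_1(0.1), x_2(0.1)) ≈ (-0.2549, -1.2340)

-0.2549, -1.2340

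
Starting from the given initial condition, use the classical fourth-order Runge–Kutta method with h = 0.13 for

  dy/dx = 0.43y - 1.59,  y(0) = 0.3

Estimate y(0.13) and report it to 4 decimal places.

0.1047

RK4: k1 = f(x_n, y_n); k2 = f(x_n + h/2, y_n + (h/2)·k1); k3 = f(x_n + h/2, y_n + (h/2)·k2); k4 = f(x_n + h, y_n + h·k3); y_{n+1} = y_n + (h/6)·(k1 + 2k2 + 2k3 + k4).
x=0.000000, y=0.300000:
  k1 = f(0.000000, 0.300000) = -1.461000
  k2 = f(0.065000, 0.205035) = -1.501835
  k3 = f(0.065000, 0.202381) = -1.502976
  k4 = f(0.130000, 0.104613) = -1.545016
  y ← 0.300000 + (0.13/6)·(k1 + 2k2 + 2k3 + k4) = 0.104661
y(0.13) ≈ 0.1047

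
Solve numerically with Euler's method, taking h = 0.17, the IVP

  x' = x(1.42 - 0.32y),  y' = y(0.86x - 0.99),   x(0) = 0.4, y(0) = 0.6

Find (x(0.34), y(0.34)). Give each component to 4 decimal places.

Euler on (x,y): x_{n+1} = x_n + h·x', y_{n+1} = y_n + h·y'.
0.000000: (0.400000, 0.600000); f=(0.491200, -0.387600) → (0.483504, 0.534108)
0.170000: (0.483504, 0.534108); f=(0.603938, -0.306678) → (0.586173, 0.481973)
(x(0.34), y(0.34)) ≈ (0.5862, 0.4820)

0.5862, 0.4820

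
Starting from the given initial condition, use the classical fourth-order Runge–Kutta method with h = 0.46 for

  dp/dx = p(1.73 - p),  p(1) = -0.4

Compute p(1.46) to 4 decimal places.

-1.2204

RK4: k1 = f(x_n, p_n); k2 = f(x_n + h/2, p_n + (h/2)·k1); k3 = f(x_n + h/2, p_n + (h/2)·k2); k4 = f(x_n + h, p_n + h·k3); p_{n+1} = p_n + (h/6)·(k1 + 2k2 + 2k3 + k4).
x=1.000000, p=-0.400000:
  k1 = f(1.000000, -0.400000) = -0.852000
  k2 = f(1.230000, -0.595960) = -1.386179
  k3 = f(1.230000, -0.718821) = -1.760265
  k4 = f(1.460000, -1.209722) = -3.556245
  p ← -0.400000 + (0.46/6)·(k1 + 2k2 + 2k3 + k4) = -1.220420
p(1.46) ≈ -1.2204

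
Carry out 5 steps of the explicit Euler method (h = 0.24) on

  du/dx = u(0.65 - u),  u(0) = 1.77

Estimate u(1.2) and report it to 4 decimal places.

Euler: u_{n+1} = u_n + h·f(x_n, u_n).
x=0.000000, u=1.770000: f=-1.982400 → u ← 1.770000 + 0.24·(-1.982400) = 1.294224
x=0.240000, u=1.294224: f=-0.833770 → u ← 1.294224 + 0.24·(-0.833770) = 1.094119
x=0.480000, u=1.094119: f=-0.485919 → u ← 1.094119 + 0.24·(-0.485919) = 0.977499
x=0.720000, u=0.977499: f=-0.320129 → u ← 0.977499 + 0.24·(-0.320129) = 0.900667
x=0.960000, u=0.900667: f=-0.225768 → u ← 0.900667 + 0.24·(-0.225768) = 0.846483
u(1.2) ≈ 0.8465

0.8465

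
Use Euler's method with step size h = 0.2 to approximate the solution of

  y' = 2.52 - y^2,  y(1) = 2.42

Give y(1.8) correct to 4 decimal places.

1.5945

Euler: y_{n+1} = y_n + h·f(t_n, y_n).
t=1.000000, y=2.420000: f=-3.336400 → y ← 2.420000 + 0.2·(-3.336400) = 1.752720
t=1.200000, y=1.752720: f=-0.552027 → y ← 1.752720 + 0.2·(-0.552027) = 1.642315
t=1.400000, y=1.642315: f=-0.177197 → y ← 1.642315 + 0.2·(-0.177197) = 1.606875
t=1.600000, y=1.606875: f=-0.062048 → y ← 1.606875 + 0.2·(-0.062048) = 1.594466
y(1.8) ≈ 1.5945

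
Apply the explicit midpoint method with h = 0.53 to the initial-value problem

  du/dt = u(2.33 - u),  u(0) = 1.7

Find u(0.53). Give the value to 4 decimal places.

2.0640

Midpoint: k1 = f(t_n, u_n); k2 = f(t_n + h/2, u_n + (h/2)·k1); u_{n+1} = u_n + h·k2.
t=0.000000, u=1.700000:
  k1 = f(0.000000, 1.700000) = 1.071000
  k2 = f(0.265000, 1.983815) = 0.686767
  u ← 1.700000 + 0.53·0.686767 = 2.063987
u(0.53) ≈ 2.0640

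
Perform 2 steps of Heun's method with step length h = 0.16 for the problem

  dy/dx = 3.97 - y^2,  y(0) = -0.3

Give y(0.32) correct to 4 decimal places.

Heun: k1 = f(x_n, y_n); k2 = f(x_n + h, y_n + h·k1); y_{n+1} = y_n + (h/2)·(k1 + k2).
x=0.000000, y=-0.300000:
  k1 = f(0.000000, -0.300000) = 3.880000
  k2 = f(0.160000, 0.320800) = 3.867087
  y ← -0.300000 + (0.16/2)·(3.880000 + 3.867087) = 0.319767
x=0.160000, y=0.319767:
  k1 = f(0.160000, 0.319767) = 3.867749
  k2 = f(0.320000, 0.938607) = 3.089017
  y ← 0.319767 + (0.16/2)·(3.867749 + 3.089017) = 0.876308
y(0.32) ≈ 0.8763

0.8763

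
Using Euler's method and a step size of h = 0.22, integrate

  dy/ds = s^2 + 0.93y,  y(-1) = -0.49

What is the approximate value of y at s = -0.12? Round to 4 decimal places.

Euler: y_{n+1} = y_n + h·f(s_n, y_n).
s=-1.000000, y=-0.490000: f=0.544300 → y ← -0.490000 + 0.22·0.544300 = -0.370254
s=-0.780000, y=-0.370254: f=0.264064 → y ← -0.370254 + 0.22·0.264064 = -0.312160
s=-0.560000, y=-0.312160: f=0.023291 → y ← -0.312160 + 0.22·0.023291 = -0.307036
s=-0.340000, y=-0.307036: f=-0.169943 → y ← -0.307036 + 0.22·(-0.169943) = -0.344423
y(-0.12) ≈ -0.3444

-0.3444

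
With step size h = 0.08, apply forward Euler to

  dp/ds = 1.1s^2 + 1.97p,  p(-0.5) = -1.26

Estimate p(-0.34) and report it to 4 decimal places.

Euler: p_{n+1} = p_n + h·f(s_n, p_n).
s=-0.500000, p=-1.260000: f=-2.207200 → p ← -1.260000 + 0.08·(-2.207200) = -1.436576
s=-0.420000, p=-1.436576: f=-2.636015 → p ← -1.436576 + 0.08·(-2.636015) = -1.647457
p(-0.34) ≈ -1.6475

-1.6475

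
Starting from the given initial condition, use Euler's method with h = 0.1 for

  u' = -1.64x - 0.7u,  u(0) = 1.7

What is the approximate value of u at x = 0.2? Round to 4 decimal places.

Euler: u_{n+1} = u_n + h·f(x_n, u_n).
x=0.000000, u=1.700000: f=-1.190000 → u ← 1.700000 + 0.1·(-1.190000) = 1.581000
x=0.100000, u=1.581000: f=-1.270700 → u ← 1.581000 + 0.1·(-1.270700) = 1.453930
u(0.2) ≈ 1.4539

1.4539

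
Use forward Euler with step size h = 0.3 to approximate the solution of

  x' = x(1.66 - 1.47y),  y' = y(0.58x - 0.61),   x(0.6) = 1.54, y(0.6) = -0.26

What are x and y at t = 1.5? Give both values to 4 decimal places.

6.6619, -0.5349

Euler on (x,y): x_{n+1} = x_n + h·x', y_{n+1} = y_n + h·y'.
0.600000: (1.540000, -0.260000); f=(3.144988, -0.073632) → (2.483496, -0.282090)
0.900000: (2.483496, -0.282090); f=(5.152440, -0.234255) → (4.029228, -0.352366)
1.200000: (4.029228, -0.352366); f=(8.775571, -0.608520) → (6.661900, -0.534922)
(x(1.5), y(1.5)) ≈ (6.6619, -0.5349)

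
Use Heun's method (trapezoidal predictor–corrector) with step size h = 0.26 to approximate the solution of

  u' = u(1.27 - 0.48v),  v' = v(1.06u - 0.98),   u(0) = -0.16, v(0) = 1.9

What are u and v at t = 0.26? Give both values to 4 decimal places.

Heun on (u,v): k1 = f(t_n, state_n); k2 = f(t_n + h, state_n + h·k1); state_{n+1} = state_n + (h/2)·(k1 + k2).
0.000000: (-0.160000, 1.900000)
  k1 = (-0.057280, -2.184240)
  predictor → (-0.174893, 1.332098)
  k2 = (-0.110286, -1.552408)
  → (-0.181784, 1.414236)
(u(0.26), v(0.26)) ≈ (-0.1818, 1.4142)

-0.1818, 1.4142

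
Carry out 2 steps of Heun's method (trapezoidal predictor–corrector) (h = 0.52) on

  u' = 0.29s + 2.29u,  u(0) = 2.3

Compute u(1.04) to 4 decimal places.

19.6184

Heun: k1 = f(s_n, u_n); k2 = f(s_n + h, u_n + h·k1); u_{n+1} = u_n + (h/2)·(k1 + k2).
s=0.000000, u=2.300000:
  k1 = f(0.000000, 2.300000) = 5.267000
  k2 = f(0.520000, 5.038840) = 11.689744
  u ← 2.300000 + (0.52/2)·(5.267000 + 11.689744) = 6.708753
s=0.520000, u=6.708753:
  k1 = f(0.520000, 6.708753) = 15.513845
  k2 = f(1.040000, 14.775953) = 34.138532
  u ← 6.708753 + (0.52/2)·(15.513845 + 34.138532) = 19.618371
u(1.04) ≈ 19.6184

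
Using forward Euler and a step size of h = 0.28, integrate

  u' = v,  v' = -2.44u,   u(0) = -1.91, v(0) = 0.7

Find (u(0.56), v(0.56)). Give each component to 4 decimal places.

Euler on (u,v): u_{n+1} = u_n + h·u', v_{n+1} = v_n + h·v'.
0.000000: (-1.910000, 0.700000); f=(0.700000, 4.660400) → (-1.714000, 2.004912)
0.280000: (-1.714000, 2.004912); f=(2.004912, 4.182160) → (-1.152625, 3.175917)
(u(0.56), v(0.56)) ≈ (-1.1526, 3.1759)

-1.1526, 3.1759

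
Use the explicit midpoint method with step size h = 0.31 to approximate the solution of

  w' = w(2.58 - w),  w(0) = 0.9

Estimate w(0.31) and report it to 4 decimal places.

1.4084

Midpoint: k1 = f(s_n, w_n); k2 = f(s_n + h/2, w_n + (h/2)·k1); w_{n+1} = w_n + h·k2.
s=0.000000, w=0.900000:
  k1 = f(0.000000, 0.900000) = 1.512000
  k2 = f(0.155000, 1.134360) = 1.639876
  w ← 0.900000 + 0.31·1.639876 = 1.408362
w(0.31) ≈ 1.4084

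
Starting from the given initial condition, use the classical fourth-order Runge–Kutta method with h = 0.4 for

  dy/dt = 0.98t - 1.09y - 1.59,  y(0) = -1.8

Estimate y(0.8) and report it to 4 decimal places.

RK4: k1 = f(t_n, y_n); k2 = f(t_n + h/2, y_n + (h/2)·k1); k3 = f(t_n + h/2, y_n + (h/2)·k2); k4 = f(t_n + h, y_n + h·k3); y_{n+1} = y_n + (h/6)·(k1 + 2k2 + 2k3 + k4).
t=0.000000, y=-1.800000:
  k1 = f(0.000000, -1.800000) = 0.372000
  k2 = f(0.200000, -1.725600) = 0.486904
  k3 = f(0.200000, -1.702619) = 0.461855
  k4 = f(0.400000, -1.615258) = 0.562631
  y ← -1.800000 + (0.4/6)·(k1 + 2k2 + 2k3 + k4) = -1.611190
t=0.400000, y=-1.611190:
  k1 = f(0.400000, -1.611190) = 0.558197
  k2 = f(0.600000, -1.499551) = 0.632510
  k3 = f(0.600000, -1.484688) = 0.616310
  k4 = f(0.800000, -1.364666) = 0.681486
  y ← -1.611190 + (0.4/6)·(k1 + 2k2 + 2k3 + k4) = -1.362035
y(0.8) ≈ -1.3620

-1.3620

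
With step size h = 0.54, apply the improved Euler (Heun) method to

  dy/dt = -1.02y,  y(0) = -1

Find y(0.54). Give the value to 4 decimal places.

Heun: k1 = f(t_n, y_n); k2 = f(t_n + h, y_n + h·k1); y_{n+1} = y_n + (h/2)·(k1 + k2).
t=0.000000, y=-1.000000:
  k1 = f(0.000000, -1.000000) = 1.020000
  k2 = f(0.540000, -0.449200) = 0.458184
  y ← -1.000000 + (0.54/2)·(1.020000 + 0.458184) = -0.600890
y(0.54) ≈ -0.6009

-0.6009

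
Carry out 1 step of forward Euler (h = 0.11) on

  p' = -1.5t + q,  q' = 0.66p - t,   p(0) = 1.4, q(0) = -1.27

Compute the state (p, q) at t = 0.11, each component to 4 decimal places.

Euler on (p,q): p_{n+1} = p_n + h·p', q_{n+1} = q_n + h·q'.
0.000000: (1.400000, -1.270000); f=(-1.270000, 0.924000) → (1.260300, -1.168360)
(p(0.11), q(0.11)) ≈ (1.2603, -1.1684)

1.2603, -1.1684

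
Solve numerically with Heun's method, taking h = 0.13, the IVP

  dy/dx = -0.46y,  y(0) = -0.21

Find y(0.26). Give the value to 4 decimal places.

Heun: k1 = f(x_n, y_n); k2 = f(x_n + h, y_n + h·k1); y_{n+1} = y_n + (h/2)·(k1 + k2).
x=0.000000, y=-0.210000:
  k1 = f(0.000000, -0.210000) = 0.096600
  k2 = f(0.130000, -0.197442) = 0.090823
  y ← -0.210000 + (0.13/2)·(0.096600 + 0.090823) = -0.197817
x=0.130000, y=-0.197817:
  k1 = f(0.130000, -0.197817) = 0.090996
  k2 = f(0.260000, -0.185988) = 0.085554
  y ← -0.197817 + (0.13/2)·(0.090996 + 0.085554) = -0.186342
y(0.26) ≈ -0.1863

-0.1863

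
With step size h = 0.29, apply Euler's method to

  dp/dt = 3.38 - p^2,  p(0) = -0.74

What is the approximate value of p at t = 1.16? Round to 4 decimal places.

Euler: p_{n+1} = p_n + h·f(t_n, p_n).
t=0.000000, p=-0.740000: f=2.832400 → p ← -0.740000 + 0.29·2.832400 = 0.081396
t=0.290000, p=0.081396: f=3.373375 → p ← 0.081396 + 0.29·3.373375 = 1.059675
t=0.580000, p=1.059675: f=2.257090 → p ← 1.059675 + 0.29·2.257090 = 1.714231
t=0.870000, p=1.714231: f=0.441413 → p ← 1.714231 + 0.29·0.441413 = 1.842241
p(1.16) ≈ 1.8422

1.8422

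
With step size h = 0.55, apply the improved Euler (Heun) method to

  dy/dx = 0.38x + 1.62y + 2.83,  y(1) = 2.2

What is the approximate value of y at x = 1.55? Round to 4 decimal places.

Heun: k1 = f(x_n, y_n); k2 = f(x_n + h, y_n + h·k1); y_{n+1} = y_n + (h/2)·(k1 + k2).
x=1.000000, y=2.200000:
  k1 = f(1.000000, 2.200000) = 6.774000
  k2 = f(1.550000, 5.925700) = 13.018634
  y ← 2.200000 + (0.55/2)·(6.774000 + 13.018634) = 7.642974
y(1.55) ≈ 7.6430

7.6430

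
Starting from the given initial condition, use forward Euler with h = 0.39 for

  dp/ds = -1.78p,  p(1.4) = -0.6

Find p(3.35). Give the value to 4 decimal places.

-0.0016

Euler: p_{n+1} = p_n + h·f(s_n, p_n).
s=1.400000, p=-0.600000: f=1.068000 → p ← -0.600000 + 0.39·1.068000 = -0.183480
s=1.790000, p=-0.183480: f=0.326594 → p ← -0.183480 + 0.39·0.326594 = -0.056108
s=2.180000, p=-0.056108: f=0.099873 → p ← -0.056108 + 0.39·0.099873 = -0.017158
s=2.570000, p=-0.017158: f=0.030541 → p ← -0.017158 + 0.39·0.030541 = -0.005247
s=2.960000, p=-0.005247: f=0.009339 → p ← -0.005247 + 0.39·0.009339 = -0.001604
p(3.35) ≈ -0.0016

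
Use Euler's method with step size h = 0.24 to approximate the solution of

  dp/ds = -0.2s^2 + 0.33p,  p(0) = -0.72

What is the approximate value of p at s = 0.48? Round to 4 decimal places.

-0.8413

Euler: p_{n+1} = p_n + h·f(s_n, p_n).
s=0.000000, p=-0.720000: f=-0.237600 → p ← -0.720000 + 0.24·(-0.237600) = -0.777024
s=0.240000, p=-0.777024: f=-0.267938 → p ← -0.777024 + 0.24·(-0.267938) = -0.841329
p(0.48) ≈ -0.8413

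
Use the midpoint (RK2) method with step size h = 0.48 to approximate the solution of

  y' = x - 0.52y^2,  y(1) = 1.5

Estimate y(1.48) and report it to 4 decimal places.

1.5637

Midpoint: k1 = f(x_n, y_n); k2 = f(x_n + h/2, y_n + (h/2)·k1); y_{n+1} = y_n + h·k2.
x=1.000000, y=1.500000:
  k1 = f(1.000000, 1.500000) = -0.170000
  k2 = f(1.240000, 1.459200) = 0.132782
  y ← 1.500000 + 0.48·0.132782 = 1.563736
y(1.48) ≈ 1.5637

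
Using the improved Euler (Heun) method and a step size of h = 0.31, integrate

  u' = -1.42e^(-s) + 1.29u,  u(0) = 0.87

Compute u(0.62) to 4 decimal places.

0.8660

Heun: k1 = f(s_n, u_n); k2 = f(s_n + h, u_n + h·k1); u_{n+1} = u_n + (h/2)·(k1 + k2).
s=0.000000, u=0.870000:
  k1 = f(0.000000, 0.870000) = -0.297700
  k2 = f(0.310000, 0.777713) = -0.038245
  u ← 0.870000 + (0.31/2)·(-0.297700 + (-0.038245)) = 0.817929
s=0.310000, u=0.817929:
  k1 = f(0.310000, 0.817929) = 0.013633
  k2 = f(0.620000, 0.822155) = 0.296699
  u ← 0.817929 + (0.31/2)·(0.013633 + 0.296699) = 0.866030
u(0.62) ≈ 0.8660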